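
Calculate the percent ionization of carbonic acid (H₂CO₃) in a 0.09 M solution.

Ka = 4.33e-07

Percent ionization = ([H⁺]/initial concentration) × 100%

Using Ka equilibrium: x² + Ka×x - Ka×C = 0. Solving: [H⁺] = 1.9719e-04. Percent = (1.9719e-04/0.09) × 100

Percent ionization = 0.219%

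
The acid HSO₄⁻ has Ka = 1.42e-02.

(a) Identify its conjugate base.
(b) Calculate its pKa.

(a) The conjugate base is formed by removing one H⁺ from HSO₄⁻, giving SO₄²⁻. (b) pKa = -log(Ka) = -log(1.42e-02) = 1.85.

Conjugate base: SO₄²⁻; pK_a = 1.85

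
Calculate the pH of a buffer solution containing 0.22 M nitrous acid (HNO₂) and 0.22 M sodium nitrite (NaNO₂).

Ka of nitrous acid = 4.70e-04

pKa = -log(4.70e-04) = 3.33. pH = pKa + log([A⁻]/[HA]) = 3.33 + log(0.22/0.22)

pH = 3.33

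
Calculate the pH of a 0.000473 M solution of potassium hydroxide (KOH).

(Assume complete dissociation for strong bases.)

[OH⁻] = 0.000473 M for strong base. pOH = -log[OH⁻] = 3.33, pH = 14 - pOH

pH = 10.67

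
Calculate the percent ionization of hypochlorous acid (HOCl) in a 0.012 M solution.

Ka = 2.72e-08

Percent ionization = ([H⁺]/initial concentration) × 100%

Using Ka equilibrium: x² + Ka×x - Ka×C = 0. Solving: [H⁺] = 1.8053e-05. Percent = (1.8053e-05/0.012) × 100

Percent ionization = 0.15%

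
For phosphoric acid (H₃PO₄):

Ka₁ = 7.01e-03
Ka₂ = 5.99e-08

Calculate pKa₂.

pKa₂ = -log(Ka₂) = -log(5.99e-08) = 7.22.

pK_{a2} = 7.22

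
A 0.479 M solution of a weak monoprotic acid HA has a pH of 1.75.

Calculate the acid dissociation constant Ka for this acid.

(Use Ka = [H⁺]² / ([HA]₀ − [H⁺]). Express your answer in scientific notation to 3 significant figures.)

[H⁺] = 10^(−pH) = 10^(−1.75) = 1.778e-02 M. For HA ⇌ H⁺ + A⁻, Ka = [H⁺][A⁻]/[HA] = [H⁺]² / ([HA]₀ − [H⁺]) = (1.778e-02)² / (0.479 − 1.778e-02) = 6.86e-04.

K_a = 6.86e-04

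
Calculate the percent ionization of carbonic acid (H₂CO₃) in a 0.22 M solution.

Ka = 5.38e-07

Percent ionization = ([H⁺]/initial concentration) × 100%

Using Ka equilibrium: x² + Ka×x - Ka×C = 0. Solving: [H⁺] = 3.4377e-04. Percent = (3.4377e-04/0.22) × 100

Percent ionization = 0.156%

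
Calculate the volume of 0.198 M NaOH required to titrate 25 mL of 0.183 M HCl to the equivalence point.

At equivalence: moles acid = moles base. moles HCl = 0.183 × 25/1000 = 0.004575 mol. V_base = moles / 0.198 × 1000 = 23.1 mL.

V_{base} = 23.1 mL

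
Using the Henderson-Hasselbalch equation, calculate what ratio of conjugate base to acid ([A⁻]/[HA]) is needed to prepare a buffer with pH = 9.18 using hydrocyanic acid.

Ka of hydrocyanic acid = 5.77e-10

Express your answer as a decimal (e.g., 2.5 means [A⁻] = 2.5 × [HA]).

pKa = -log(5.77e-10) = 9.2388. pH = pKa + log([A⁻]/[HA]), so log([A⁻]/[HA]) = pH − pKa = 9.18 − 9.2388 = -0.0588. [A⁻]/[HA] = 10^(-0.0588) = 0.873

[A⁻]/[HA] = 0.873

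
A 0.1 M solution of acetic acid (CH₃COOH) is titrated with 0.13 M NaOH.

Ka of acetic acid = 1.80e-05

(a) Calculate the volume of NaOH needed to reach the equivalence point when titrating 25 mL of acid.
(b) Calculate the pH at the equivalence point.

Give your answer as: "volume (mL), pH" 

moles acid = 0.1 × 25/1000 = 0.0025 mol; V_base = moles/0.13 × 1000 = 19.2 mL. At equivalence only the conjugate base is present: [A⁻] = 0.0025/0.044 = 5.6522e-02 M. Kb = Kw/Ka = 5.56e-10; [OH⁻] = √(Kb × [A⁻]) = 5.6037e-06; pOH = 5.25; pH = 14 - pOH = 8.75.

V = 19.2 mL, pH = 8.75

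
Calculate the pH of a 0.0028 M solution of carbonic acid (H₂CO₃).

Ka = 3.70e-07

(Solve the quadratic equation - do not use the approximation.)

x² + Ka×x - Ka×C = 0. Using quadratic formula: [H⁺] = 3.2002e-05

pH = 4.49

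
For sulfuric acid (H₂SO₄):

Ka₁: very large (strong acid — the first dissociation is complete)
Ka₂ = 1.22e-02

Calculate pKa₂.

pKa₂ = -log(Ka₂) = -log(1.22e-02) = 1.91.

pK_{a2} = 1.91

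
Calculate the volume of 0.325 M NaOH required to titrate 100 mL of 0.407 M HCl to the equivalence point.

At equivalence: moles acid = moles base. moles HCl = 0.407 × 100/1000 = 0.0407 mol. V_base = moles / 0.325 × 1000 = 125.2 mL.

V_{base} = 125.2 mL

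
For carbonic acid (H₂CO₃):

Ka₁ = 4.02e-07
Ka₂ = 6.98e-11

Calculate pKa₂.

pKa₂ = -log(Ka₂) = -log(6.98e-11) = 10.16.

pK_{a2} = 10.16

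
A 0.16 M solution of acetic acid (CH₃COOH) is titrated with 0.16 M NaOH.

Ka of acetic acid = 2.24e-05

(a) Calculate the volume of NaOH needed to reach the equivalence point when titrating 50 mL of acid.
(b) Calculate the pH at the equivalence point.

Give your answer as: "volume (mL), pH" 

moles acid = 0.16 × 50/1000 = 0.008 mol; V_base = moles/0.16 × 1000 = 50.0 mL. At equivalence only the conjugate base is present: [A⁻] = 0.008/0.100 = 8.0000e-02 M. Kb = Kw/Ka = 4.46e-10; [OH⁻] = √(Kb × [A⁻]) = 5.9761e-06; pOH = 5.22; pH = 14 - pOH = 8.78.

V = 50.0 mL, pH = 8.78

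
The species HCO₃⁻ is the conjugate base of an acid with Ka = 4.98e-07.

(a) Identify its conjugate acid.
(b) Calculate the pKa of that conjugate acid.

(a) The conjugate acid is formed by adding one H⁺ to HCO₃⁻, giving H₂CO₃. (b) pKa = -log(Ka) = -log(4.98e-07) = 6.30.

Conjugate acid: H₂CO₃; pK_a = 6.30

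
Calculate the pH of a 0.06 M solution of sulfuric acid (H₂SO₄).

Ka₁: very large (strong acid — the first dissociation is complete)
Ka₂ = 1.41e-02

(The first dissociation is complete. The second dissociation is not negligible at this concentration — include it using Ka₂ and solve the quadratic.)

First dissociation is complete: [H⁺]₀ = [HSO₄⁻]₀ = C = 0.06 M. Second dissociation HSO₄⁻ ⇌ H⁺ + SO₄²⁻: let x = [SO₄²⁻]. Ka₂ = (C + x)·x / (C − x) = 1.41e-02 → x² + (C + Ka₂)·x − Ka₂·C = 0 → x² + 0.07410·x − 8.460e-04 = 0. x = (−0.07410 + √(0.07410² + 4 × 8.460e-04)) / 2 = 1.0053e-02 M. [H⁺] = C + x = 0.06 + 1.0053e-02 = 7.0053e-02 M. pH = -log(7.0053e-02) = 1.15.

pH = 1.15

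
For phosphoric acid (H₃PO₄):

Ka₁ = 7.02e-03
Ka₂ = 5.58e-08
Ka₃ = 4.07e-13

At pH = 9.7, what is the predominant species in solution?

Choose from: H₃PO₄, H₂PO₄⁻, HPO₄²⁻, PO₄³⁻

pKa₁ = 2.15, pKa₂ = 7.25, pKa₃ = 12.39. For a polyprotic acid the predominant species crosses at each pKa: below pKa_n the protonated form dominates, above it the deprotonated form does. At pH = 9.7, the predominant species is HPO₄²⁻.

HPO₄²⁻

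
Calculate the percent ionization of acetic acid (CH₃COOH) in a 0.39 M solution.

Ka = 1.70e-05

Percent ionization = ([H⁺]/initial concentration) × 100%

Using Ka equilibrium: x² + Ka×x - Ka×C = 0. Solving: [H⁺] = 2.5664e-03. Percent = (2.5664e-03/0.39) × 100

Percent ionization = 0.658%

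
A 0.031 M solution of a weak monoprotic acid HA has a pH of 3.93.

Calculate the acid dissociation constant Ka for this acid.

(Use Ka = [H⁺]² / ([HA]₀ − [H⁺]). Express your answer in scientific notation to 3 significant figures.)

[H⁺] = 10^(−pH) = 10^(−3.93) = 1.175e-04 M. For HA ⇌ H⁺ + A⁻, Ka = [H⁺][A⁻]/[HA] = [H⁺]² / ([HA]₀ − [H⁺]) = (1.175e-04)² / (0.031 − 1.175e-04) = 4.47e-07.

K_a = 4.47e-07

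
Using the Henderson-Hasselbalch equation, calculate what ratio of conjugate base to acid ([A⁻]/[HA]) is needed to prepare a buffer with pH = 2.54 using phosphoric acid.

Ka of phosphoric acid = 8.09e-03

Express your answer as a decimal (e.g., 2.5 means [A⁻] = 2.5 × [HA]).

pKa = -log(8.09e-03) = 2.0921. pH = pKa + log([A⁻]/[HA]), so log([A⁻]/[HA]) = pH − pKa = 2.54 − 2.0921 = 0.4479. [A⁻]/[HA] = 10^(0.4479) = 2.81

[A⁻]/[HA] = 2.81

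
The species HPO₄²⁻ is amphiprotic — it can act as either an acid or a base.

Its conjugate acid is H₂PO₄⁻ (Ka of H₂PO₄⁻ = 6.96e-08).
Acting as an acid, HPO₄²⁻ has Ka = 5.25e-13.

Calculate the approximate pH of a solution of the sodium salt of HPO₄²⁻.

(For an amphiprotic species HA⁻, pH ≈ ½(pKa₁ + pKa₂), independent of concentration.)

pKa₁ = -log(6.96e-08) = 7.16; pKa₂ = -log(5.25e-13) = 12.28. For an amphiprotic species, pH ≈ ½(pKa₁ + pKa₂) = ½(7.16 + 12.28) = 9.72.

pH = 9.72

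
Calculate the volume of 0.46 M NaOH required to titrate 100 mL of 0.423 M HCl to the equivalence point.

At equivalence: moles acid = moles base. moles HCl = 0.423 × 100/1000 = 0.0423 mol. V_base = moles / 0.46 × 1000 = 92.0 mL.

V_{base} = 92.0 mL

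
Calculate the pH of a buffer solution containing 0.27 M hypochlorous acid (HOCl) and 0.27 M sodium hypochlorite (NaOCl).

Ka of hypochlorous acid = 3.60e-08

pKa = -log(3.60e-08) = 7.44. pH = pKa + log([A⁻]/[HA]) = 7.44 + log(0.27/0.27)

pH = 7.44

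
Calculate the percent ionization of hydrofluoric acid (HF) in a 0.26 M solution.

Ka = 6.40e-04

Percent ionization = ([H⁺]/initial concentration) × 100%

Using Ka equilibrium: x² + Ka×x - Ka×C = 0. Solving: [H⁺] = 1.2584e-02. Percent = (1.2584e-02/0.26) × 100

Percent ionization = 4.84%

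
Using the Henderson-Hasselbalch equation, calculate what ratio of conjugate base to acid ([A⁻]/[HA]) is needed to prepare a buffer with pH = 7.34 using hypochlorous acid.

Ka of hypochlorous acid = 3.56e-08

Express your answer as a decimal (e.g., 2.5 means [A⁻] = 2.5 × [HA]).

pKa = -log(3.56e-08) = 7.4486. pH = pKa + log([A⁻]/[HA]), so log([A⁻]/[HA]) = pH − pKa = 7.34 − 7.4486 = -0.1086. [A⁻]/[HA] = 10^(-0.1086) = 0.779

[A⁻]/[HA] = 0.779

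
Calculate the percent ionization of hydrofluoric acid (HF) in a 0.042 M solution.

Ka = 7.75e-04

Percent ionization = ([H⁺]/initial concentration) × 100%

Using Ka equilibrium: x² + Ka×x - Ka×C = 0. Solving: [H⁺] = 5.3309e-03. Percent = (5.3309e-03/0.042) × 100

Percent ionization = 12.7%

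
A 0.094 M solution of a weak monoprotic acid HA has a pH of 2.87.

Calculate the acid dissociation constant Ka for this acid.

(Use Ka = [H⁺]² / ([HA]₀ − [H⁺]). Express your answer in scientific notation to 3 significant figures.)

[H⁺] = 10^(−pH) = 10^(−2.87) = 1.349e-03 M. For HA ⇌ H⁺ + A⁻, Ka = [H⁺][A⁻]/[HA] = [H⁺]² / ([HA]₀ − [H⁺]) = (1.349e-03)² / (0.094 − 1.349e-03) = 1.96e-05.

K_a = 1.96e-05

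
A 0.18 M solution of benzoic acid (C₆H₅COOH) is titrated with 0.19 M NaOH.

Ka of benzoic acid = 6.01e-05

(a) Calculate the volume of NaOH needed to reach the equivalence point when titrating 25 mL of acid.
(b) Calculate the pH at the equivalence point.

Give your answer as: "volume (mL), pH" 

moles acid = 0.18 × 25/1000 = 0.0045 mol; V_base = moles/0.19 × 1000 = 23.7 mL. At equivalence only the conjugate base is present: [A⁻] = 0.0045/0.049 = 9.2432e-02 M. Kb = Kw/Ka = 1.66e-10; [OH⁻] = √(Kb × [A⁻]) = 3.9217e-06; pOH = 5.41; pH = 14 - pOH = 8.59.

V = 23.7 mL, pH = 8.59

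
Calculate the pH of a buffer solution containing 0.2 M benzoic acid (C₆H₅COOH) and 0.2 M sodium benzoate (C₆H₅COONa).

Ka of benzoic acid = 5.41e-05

pKa = -log(5.41e-05) = 4.27. pH = pKa + log([A⁻]/[HA]) = 4.27 + log(0.2/0.2)

pH = 4.27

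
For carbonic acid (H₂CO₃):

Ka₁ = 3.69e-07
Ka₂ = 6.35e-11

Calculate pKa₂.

pKa₂ = -log(Ka₂) = -log(6.35e-11) = 10.20.

pK_{a2} = 10.20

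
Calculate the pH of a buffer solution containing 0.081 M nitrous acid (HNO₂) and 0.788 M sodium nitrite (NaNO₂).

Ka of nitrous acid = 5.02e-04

pKa = -log(5.02e-04) = 3.30. pH = pKa + log([A⁻]/[HA]) = 3.30 + log(0.788/0.081)

pH = 4.29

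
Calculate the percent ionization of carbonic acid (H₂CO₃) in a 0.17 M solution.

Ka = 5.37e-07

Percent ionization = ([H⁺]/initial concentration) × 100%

Using Ka equilibrium: x² + Ka×x - Ka×C = 0. Solving: [H⁺] = 3.0187e-04. Percent = (3.0187e-04/0.17) × 100

Percent ionization = 0.178%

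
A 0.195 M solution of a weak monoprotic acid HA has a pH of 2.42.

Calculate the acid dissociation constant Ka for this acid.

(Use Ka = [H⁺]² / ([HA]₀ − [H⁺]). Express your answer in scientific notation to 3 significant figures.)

[H⁺] = 10^(−pH) = 10^(−2.42) = 3.802e-03 M. For HA ⇌ H⁺ + A⁻, Ka = [H⁺][A⁻]/[HA] = [H⁺]² / ([HA]₀ − [H⁺]) = (3.802e-03)² / (0.195 − 3.802e-03) = 7.56e-05.

K_a = 7.56e-05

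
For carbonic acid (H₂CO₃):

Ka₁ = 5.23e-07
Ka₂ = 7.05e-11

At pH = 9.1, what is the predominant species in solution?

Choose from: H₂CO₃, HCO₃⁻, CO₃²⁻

pKa₁ = 6.28, pKa₂ = 10.15. For a polyprotic acid the predominant species crosses at each pKa: below pKa_n the protonated form dominates, above it the deprotonated form does. At pH = 9.1, the predominant species is HCO₃⁻.

HCO₃⁻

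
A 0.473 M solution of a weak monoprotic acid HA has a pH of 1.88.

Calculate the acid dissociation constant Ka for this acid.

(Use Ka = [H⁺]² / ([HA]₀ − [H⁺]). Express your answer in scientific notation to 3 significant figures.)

[H⁺] = 10^(−pH) = 10^(−1.88) = 1.318e-02 M. For HA ⇌ H⁺ + A⁻, Ka = [H⁺][A⁻]/[HA] = [H⁺]² / ([HA]₀ − [H⁺]) = (1.318e-02)² / (0.473 − 1.318e-02) = 3.78e-04.

K_a = 3.78e-04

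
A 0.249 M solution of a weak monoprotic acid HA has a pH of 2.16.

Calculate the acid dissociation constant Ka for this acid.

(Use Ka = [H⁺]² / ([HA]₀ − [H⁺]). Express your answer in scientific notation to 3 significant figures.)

[H⁺] = 10^(−pH) = 10^(−2.16) = 6.918e-03 M. For HA ⇌ H⁺ + A⁻, Ka = [H⁺][A⁻]/[HA] = [H⁺]² / ([HA]₀ − [H⁺]) = (6.918e-03)² / (0.249 − 6.918e-03) = 1.98e-04.

K_a = 1.98e-04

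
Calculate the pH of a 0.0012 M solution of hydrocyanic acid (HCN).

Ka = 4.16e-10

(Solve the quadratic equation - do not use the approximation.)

x² + Ka×x - Ka×C = 0. Using quadratic formula: [H⁺] = 7.0633e-07

pH = 6.15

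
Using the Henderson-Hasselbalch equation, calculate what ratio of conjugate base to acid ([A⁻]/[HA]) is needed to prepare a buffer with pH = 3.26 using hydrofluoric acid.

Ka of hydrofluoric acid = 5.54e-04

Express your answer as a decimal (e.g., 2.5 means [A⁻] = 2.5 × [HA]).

pKa = -log(5.54e-04) = 3.2565. pH = pKa + log([A⁻]/[HA]), so log([A⁻]/[HA]) = pH − pKa = 3.26 − 3.2565 = 0.0035. [A⁻]/[HA] = 10^(0.0035) = 1.01

[A⁻]/[HA] = 1.01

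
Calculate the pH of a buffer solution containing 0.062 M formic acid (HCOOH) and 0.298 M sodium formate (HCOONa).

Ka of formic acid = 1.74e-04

pKa = -log(1.74e-04) = 3.76. pH = pKa + log([A⁻]/[HA]) = 3.76 + log(0.298/0.062)

pH = 4.44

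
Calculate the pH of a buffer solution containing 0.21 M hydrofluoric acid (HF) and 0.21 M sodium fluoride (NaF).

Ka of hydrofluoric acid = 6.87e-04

pKa = -log(6.87e-04) = 3.16. pH = pKa + log([A⁻]/[HA]) = 3.16 + log(0.21/0.21)

pH = 3.16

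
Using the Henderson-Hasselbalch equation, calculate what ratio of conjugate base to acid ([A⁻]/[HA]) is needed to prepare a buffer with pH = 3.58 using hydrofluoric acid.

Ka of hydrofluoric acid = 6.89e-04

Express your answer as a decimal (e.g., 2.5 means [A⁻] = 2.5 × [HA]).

pKa = -log(6.89e-04) = 3.1618. pH = pKa + log([A⁻]/[HA]), so log([A⁻]/[HA]) = pH − pKa = 3.58 − 3.1618 = 0.4182. [A⁻]/[HA] = 10^(0.4182) = 2.62

[A⁻]/[HA] = 2.62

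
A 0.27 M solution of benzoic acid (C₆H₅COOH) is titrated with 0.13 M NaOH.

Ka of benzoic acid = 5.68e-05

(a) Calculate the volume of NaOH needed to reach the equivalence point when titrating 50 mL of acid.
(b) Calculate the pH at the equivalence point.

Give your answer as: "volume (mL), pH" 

moles acid = 0.27 × 50/1000 = 0.0135 mol; V_base = moles/0.13 × 1000 = 103.8 mL. At equivalence only the conjugate base is present: [A⁻] = 0.0135/0.154 = 8.7750e-02 M. Kb = Kw/Ka = 1.76e-10; [OH⁻] = √(Kb × [A⁻]) = 3.9305e-06; pOH = 5.41; pH = 14 - pOH = 8.59.

V = 103.8 mL, pH = 8.59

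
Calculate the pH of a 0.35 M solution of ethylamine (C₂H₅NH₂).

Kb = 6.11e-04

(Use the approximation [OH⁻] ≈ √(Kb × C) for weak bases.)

[OH⁻] = √(Kb × C) = √(6.11e-04 × 0.35) = 1.4624e-02. pOH = 1.83, pH = 14 - pOH

pH = 12.17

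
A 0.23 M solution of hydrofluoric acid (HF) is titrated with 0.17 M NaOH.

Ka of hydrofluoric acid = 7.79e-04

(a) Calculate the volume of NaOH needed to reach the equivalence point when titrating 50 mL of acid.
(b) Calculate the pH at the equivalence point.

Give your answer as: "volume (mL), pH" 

moles acid = 0.23 × 50/1000 = 0.0115 mol; V_base = moles/0.17 × 1000 = 67.6 mL. At equivalence only the conjugate base is present: [A⁻] = 0.0115/0.118 = 9.7750e-02 M. Kb = Kw/Ka = 1.28e-11; [OH⁻] = √(Kb × [A⁻]) = 1.1202e-06; pOH = 5.95; pH = 14 - pOH = 8.05.

V = 67.6 mL, pH = 8.05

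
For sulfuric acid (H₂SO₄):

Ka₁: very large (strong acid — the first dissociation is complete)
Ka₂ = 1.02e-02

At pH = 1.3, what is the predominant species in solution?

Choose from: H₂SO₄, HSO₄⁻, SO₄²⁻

The first dissociation is complete, so H₂SO₄ itself is never the predominant species in water; pKa₂ = -log(1.02e-02) = 1.99. For a polyprotic acid the predominant species crosses at each pKa: below pKa_n the protonated form dominates, above it the deprotonated form does. At pH = 1.3, the predominant species is HSO₄⁻.

HSO₄⁻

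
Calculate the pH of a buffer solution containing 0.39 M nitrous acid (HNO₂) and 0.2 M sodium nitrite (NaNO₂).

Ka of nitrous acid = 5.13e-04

pKa = -log(5.13e-04) = 3.29. pH = pKa + log([A⁻]/[HA]) = 3.29 + log(0.2/0.39)

pH = 3.00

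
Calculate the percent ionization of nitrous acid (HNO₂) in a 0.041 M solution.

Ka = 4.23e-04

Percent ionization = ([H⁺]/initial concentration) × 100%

Using Ka equilibrium: x² + Ka×x - Ka×C = 0. Solving: [H⁺] = 3.9584e-03. Percent = (3.9584e-03/0.041) × 100

Percent ionization = 9.65%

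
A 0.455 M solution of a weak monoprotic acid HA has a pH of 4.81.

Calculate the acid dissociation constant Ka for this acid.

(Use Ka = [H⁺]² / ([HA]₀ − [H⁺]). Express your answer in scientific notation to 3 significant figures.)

[H⁺] = 10^(−pH) = 10^(−4.81) = 1.549e-05 M. For HA ⇌ H⁺ + A⁻, Ka = [H⁺][A⁻]/[HA] = [H⁺]² / ([HA]₀ − [H⁺]) = (1.549e-05)² / (0.455 − 1.549e-05) = 5.27e-10.

K_a = 5.27e-10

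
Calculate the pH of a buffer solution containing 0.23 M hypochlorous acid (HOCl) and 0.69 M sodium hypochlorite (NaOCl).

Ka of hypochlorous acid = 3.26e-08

pKa = -log(3.26e-08) = 7.49. pH = pKa + log([A⁻]/[HA]) = 7.49 + log(0.69/0.23)

pH = 7.96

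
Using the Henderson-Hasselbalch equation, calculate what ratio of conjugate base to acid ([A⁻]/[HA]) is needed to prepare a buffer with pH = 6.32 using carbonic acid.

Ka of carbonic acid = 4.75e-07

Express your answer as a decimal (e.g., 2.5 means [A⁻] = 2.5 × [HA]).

pKa = -log(4.75e-07) = 6.3233. pH = pKa + log([A⁻]/[HA]), so log([A⁻]/[HA]) = pH − pKa = 6.32 − 6.3233 = -0.0033. [A⁻]/[HA] = 10^(-0.0033) = 0.992

[A⁻]/[HA] = 0.992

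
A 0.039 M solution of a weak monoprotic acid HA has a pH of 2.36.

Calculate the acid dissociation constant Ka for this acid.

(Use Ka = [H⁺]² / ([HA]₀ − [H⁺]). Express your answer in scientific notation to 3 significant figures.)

[H⁺] = 10^(−pH) = 10^(−2.36) = 4.365e-03 M. For HA ⇌ H⁺ + A⁻, Ka = [H⁺][A⁻]/[HA] = [H⁺]² / ([HA]₀ − [H⁺]) = (4.365e-03)² / (0.039 − 4.365e-03) = 5.50e-04.

K_a = 5.50e-04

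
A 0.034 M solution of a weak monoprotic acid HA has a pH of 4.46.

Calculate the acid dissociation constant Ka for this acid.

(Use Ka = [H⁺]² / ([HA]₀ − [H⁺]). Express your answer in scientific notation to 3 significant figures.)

[H⁺] = 10^(−pH) = 10^(−4.46) = 3.467e-05 M. For HA ⇌ H⁺ + A⁻, Ka = [H⁺][A⁻]/[HA] = [H⁺]² / ([HA]₀ − [H⁺]) = (3.467e-05)² / (0.034 − 3.467e-05) = 3.54e-08.

K_a = 3.54e-08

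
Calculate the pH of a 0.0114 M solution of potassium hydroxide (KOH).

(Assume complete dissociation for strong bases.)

[OH⁻] = 0.0114 M for strong base. pOH = -log[OH⁻] = 1.94, pH = 14 - pOH

pH = 12.06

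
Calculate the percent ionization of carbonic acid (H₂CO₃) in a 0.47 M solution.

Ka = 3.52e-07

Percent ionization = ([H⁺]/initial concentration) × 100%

Using Ka equilibrium: x² + Ka×x - Ka×C = 0. Solving: [H⁺] = 4.0657e-04. Percent = (4.0657e-04/0.47) × 100

Percent ionization = 0.0865%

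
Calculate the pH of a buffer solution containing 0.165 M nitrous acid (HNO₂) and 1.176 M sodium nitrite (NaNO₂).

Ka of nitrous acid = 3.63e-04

pKa = -log(3.63e-04) = 3.44. pH = pKa + log([A⁻]/[HA]) = 3.44 + log(1.176/0.165)

pH = 4.29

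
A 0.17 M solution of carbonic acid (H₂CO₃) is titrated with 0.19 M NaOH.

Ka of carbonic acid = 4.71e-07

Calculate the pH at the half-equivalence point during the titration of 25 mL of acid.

At half-equivalence [HA] = [A⁻], so Henderson-Hasselbalch gives pH = pKa = -log(4.71e-07) = 6.33.

pH = pKa = 6.33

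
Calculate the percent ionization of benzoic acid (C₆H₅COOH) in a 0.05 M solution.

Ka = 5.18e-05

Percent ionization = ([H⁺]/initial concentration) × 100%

Using Ka equilibrium: x² + Ka×x - Ka×C = 0. Solving: [H⁺] = 1.5837e-03. Percent = (1.5837e-03/0.05) × 100

Percent ionization = 3.17%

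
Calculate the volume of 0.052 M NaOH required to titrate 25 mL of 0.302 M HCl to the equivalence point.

At equivalence: moles acid = moles base. moles HCl = 0.302 × 25/1000 = 0.00755 mol. V_base = moles / 0.052 × 1000 = 145.2 mL.

V_{base} = 145.2 mL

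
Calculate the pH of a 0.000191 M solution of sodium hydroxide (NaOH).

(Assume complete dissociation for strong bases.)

[OH⁻] = 0.000191 M for strong base. pOH = -log[OH⁻] = 3.72, pH = 14 - pOH

pH = 10.28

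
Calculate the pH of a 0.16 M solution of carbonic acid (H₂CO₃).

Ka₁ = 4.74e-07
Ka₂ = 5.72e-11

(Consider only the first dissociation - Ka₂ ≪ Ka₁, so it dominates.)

First dissociation dominates. From Ka₁ = [H⁺][HA⁻]/[H₂A], x² + Ka₁·x − Ka₁·C = 0 with C = 0.16 M and Ka₁ = 4.74e-07. Solving: [H⁺] = (−Ka₁ + √(Ka₁² + 4·Ka₁·C)) / 2 = 2.7515e-04 M. pH = -log(2.7515e-04) = 3.56.

pH = 3.56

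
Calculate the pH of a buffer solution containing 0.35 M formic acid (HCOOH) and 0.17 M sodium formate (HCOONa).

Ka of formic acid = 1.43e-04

pKa = -log(1.43e-04) = 3.84. pH = pKa + log([A⁻]/[HA]) = 3.84 + log(0.17/0.35)

pH = 3.53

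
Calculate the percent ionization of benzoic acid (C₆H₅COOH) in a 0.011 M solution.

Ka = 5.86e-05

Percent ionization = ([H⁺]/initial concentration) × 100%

Using Ka equilibrium: x² + Ka×x - Ka×C = 0. Solving: [H⁺] = 7.7410e-04. Percent = (7.7410e-04/0.011) × 100

Percent ionization = 7.04%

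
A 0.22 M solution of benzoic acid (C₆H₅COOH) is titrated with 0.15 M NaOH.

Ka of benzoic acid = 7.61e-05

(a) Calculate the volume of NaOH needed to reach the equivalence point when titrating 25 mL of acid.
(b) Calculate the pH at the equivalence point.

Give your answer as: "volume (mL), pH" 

moles acid = 0.22 × 25/1000 = 0.0055 mol; V_base = moles/0.15 × 1000 = 36.7 mL. At equivalence only the conjugate base is present: [A⁻] = 0.0055/0.062 = 8.9189e-02 M. Kb = Kw/Ka = 1.31e-10; [OH⁻] = √(Kb × [A⁻]) = 3.4234e-06; pOH = 5.47; pH = 14 - pOH = 8.53.

V = 36.7 mL, pH = 8.53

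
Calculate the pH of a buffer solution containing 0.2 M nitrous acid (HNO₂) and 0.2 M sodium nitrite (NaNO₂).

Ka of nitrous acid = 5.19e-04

pKa = -log(5.19e-04) = 3.28. pH = pKa + log([A⁻]/[HA]) = 3.28 + log(0.2/0.2)

pH = 3.28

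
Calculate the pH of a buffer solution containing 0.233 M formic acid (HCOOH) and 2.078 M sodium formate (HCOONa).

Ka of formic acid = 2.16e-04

pKa = -log(2.16e-04) = 3.67. pH = pKa + log([A⁻]/[HA]) = 3.67 + log(2.078/0.233)

pH = 4.62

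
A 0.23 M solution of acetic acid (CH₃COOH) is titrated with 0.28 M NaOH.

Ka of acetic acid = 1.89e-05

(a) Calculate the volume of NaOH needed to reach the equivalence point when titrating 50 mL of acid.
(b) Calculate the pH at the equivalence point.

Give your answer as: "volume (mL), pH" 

moles acid = 0.23 × 50/1000 = 0.0115 mol; V_base = moles/0.28 × 1000 = 41.1 mL. At equivalence only the conjugate base is present: [A⁻] = 0.0115/0.091 = 1.2627e-01 M. Kb = Kw/Ka = 5.29e-10; [OH⁻] = √(Kb × [A⁻]) = 8.1739e-06; pOH = 5.09; pH = 14 - pOH = 8.91.

V = 41.1 mL, pH = 8.91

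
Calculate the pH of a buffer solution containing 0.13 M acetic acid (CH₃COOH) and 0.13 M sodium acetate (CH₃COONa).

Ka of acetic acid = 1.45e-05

pKa = -log(1.45e-05) = 4.84. pH = pKa + log([A⁻]/[HA]) = 4.84 + log(0.13/0.13)

pH = 4.84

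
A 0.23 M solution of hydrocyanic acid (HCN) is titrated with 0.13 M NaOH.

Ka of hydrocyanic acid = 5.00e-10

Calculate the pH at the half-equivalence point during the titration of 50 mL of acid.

At half-equivalence [HA] = [A⁻], so Henderson-Hasselbalch gives pH = pKa = -log(5.00e-10) = 9.30.

pH = pKa = 9.30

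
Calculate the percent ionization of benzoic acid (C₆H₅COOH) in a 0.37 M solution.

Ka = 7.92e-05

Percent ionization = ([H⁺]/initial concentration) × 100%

Using Ka equilibrium: x² + Ka×x - Ka×C = 0. Solving: [H⁺] = 5.3739e-03. Percent = (5.3739e-03/0.37) × 100

Percent ionization = 1.45%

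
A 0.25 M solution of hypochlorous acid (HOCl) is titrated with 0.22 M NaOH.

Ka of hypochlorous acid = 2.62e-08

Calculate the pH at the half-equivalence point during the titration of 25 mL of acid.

At half-equivalence [HA] = [A⁻], so Henderson-Hasselbalch gives pH = pKa = -log(2.62e-08) = 7.58.

pH = pKa = 7.58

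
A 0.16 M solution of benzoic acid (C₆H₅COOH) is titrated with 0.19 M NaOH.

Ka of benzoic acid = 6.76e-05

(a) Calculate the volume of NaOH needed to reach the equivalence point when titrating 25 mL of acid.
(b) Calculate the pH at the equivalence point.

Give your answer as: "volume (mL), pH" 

moles acid = 0.16 × 25/1000 = 0.004 mol; V_base = moles/0.19 × 1000 = 21.1 mL. At equivalence only the conjugate base is present: [A⁻] = 0.004/0.046 = 8.6857e-02 M. Kb = Kw/Ka = 1.48e-10; [OH⁻] = √(Kb × [A⁻]) = 3.5845e-06; pOH = 5.45; pH = 14 - pOH = 8.55.

V = 21.1 mL, pH = 8.55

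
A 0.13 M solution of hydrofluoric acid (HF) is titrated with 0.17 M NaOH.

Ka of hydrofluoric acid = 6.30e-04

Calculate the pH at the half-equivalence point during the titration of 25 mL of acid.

At half-equivalence [HA] = [A⁻], so Henderson-Hasselbalch gives pH = pKa = -log(6.30e-04) = 3.20.

pH = pKa = 3.20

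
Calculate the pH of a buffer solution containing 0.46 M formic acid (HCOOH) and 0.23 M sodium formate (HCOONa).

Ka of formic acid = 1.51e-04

pKa = -log(1.51e-04) = 3.82. pH = pKa + log([A⁻]/[HA]) = 3.82 + log(0.23/0.46)

pH = 3.52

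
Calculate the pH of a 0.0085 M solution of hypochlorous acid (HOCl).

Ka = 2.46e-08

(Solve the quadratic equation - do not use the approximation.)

x² + Ka×x - Ka×C = 0. Using quadratic formula: [H⁺] = 1.4448e-05

pH = 4.84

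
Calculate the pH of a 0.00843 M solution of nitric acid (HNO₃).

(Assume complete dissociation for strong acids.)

[H⁺] = 0.00843 M for strong acid. pH = -log[H⁺] = -log(0.00843)

pH = 2.07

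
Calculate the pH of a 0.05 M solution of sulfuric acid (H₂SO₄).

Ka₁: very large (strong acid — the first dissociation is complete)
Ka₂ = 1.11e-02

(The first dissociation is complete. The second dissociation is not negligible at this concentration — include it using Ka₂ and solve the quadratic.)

First dissociation is complete: [H⁺]₀ = [HSO₄⁻]₀ = C = 0.05 M. Second dissociation HSO₄⁻ ⇌ H⁺ + SO₄²⁻: let x = [SO₄²⁻]. Ka₂ = (C + x)·x / (C − x) = 1.11e-02 → x² + (C + Ka₂)·x − Ka₂·C = 0 → x² + 0.06110·x − 5.550e-04 = 0. x = (−0.06110 + √(0.06110² + 4 × 5.550e-04)) / 2 = 8.0285e-03 M. [H⁺] = C + x = 0.05 + 8.0285e-03 = 5.8029e-02 M. pH = -log(5.8029e-02) = 1.24.

pH = 1.24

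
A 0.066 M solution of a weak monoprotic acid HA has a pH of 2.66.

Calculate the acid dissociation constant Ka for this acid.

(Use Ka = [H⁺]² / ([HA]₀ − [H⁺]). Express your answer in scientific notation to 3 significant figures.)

[H⁺] = 10^(−pH) = 10^(−2.66) = 2.188e-03 M. For HA ⇌ H⁺ + A⁻, Ka = [H⁺][A⁻]/[HA] = [H⁺]² / ([HA]₀ − [H⁺]) = (2.188e-03)² / (0.066 − 2.188e-03) = 7.50e-05.

K_a = 7.50e-05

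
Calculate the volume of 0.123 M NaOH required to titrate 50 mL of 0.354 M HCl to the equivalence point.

At equivalence: moles acid = moles base. moles HCl = 0.354 × 50/1000 = 0.0177 mol. V_base = moles / 0.123 × 1000 = 143.9 mL.

V_{base} = 143.9 mL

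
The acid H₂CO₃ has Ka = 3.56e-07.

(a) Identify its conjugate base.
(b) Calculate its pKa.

(a) The conjugate base is formed by removing one H⁺ from H₂CO₃, giving HCO₃⁻. (b) pKa = -log(Ka) = -log(3.56e-07) = 6.45.

Conjugate base: HCO₃⁻; pK_a = 6.45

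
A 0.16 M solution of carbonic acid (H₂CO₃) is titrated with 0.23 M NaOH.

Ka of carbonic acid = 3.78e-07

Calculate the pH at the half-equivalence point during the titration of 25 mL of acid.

At half-equivalence [HA] = [A⁻], so Henderson-Hasselbalch gives pH = pKa = -log(3.78e-07) = 6.42.

pH = pKa = 6.42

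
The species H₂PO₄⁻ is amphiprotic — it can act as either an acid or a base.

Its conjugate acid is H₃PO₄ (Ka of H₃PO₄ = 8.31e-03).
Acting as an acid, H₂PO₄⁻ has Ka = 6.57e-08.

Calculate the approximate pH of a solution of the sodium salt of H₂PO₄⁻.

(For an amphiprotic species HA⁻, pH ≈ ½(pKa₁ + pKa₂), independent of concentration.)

pKa₁ = -log(8.31e-03) = 2.08; pKa₂ = -log(6.57e-08) = 7.18. For an amphiprotic species, pH ≈ ½(pKa₁ + pKa₂) = ½(2.08 + 7.18) = 4.63.

pH = 4.63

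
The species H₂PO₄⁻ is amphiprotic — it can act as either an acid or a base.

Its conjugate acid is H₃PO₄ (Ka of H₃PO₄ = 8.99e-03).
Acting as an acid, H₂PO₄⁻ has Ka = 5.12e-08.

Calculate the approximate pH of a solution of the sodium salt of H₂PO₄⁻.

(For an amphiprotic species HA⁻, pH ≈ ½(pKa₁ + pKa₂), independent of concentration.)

pKa₁ = -log(8.99e-03) = 2.05; pKa₂ = -log(5.12e-08) = 7.29. For an amphiprotic species, pH ≈ ½(pKa₁ + pKa₂) = ½(2.05 + 7.29) = 4.67.

pH = 4.67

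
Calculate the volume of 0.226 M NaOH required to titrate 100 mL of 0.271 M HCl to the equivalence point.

At equivalence: moles acid = moles base. moles HCl = 0.271 × 100/1000 = 0.0271 mol. V_base = moles / 0.226 × 1000 = 119.9 mL.

V_{base} = 119.9 mL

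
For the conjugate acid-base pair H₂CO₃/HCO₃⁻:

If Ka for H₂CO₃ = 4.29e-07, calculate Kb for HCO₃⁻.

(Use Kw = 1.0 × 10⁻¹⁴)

For a conjugate pair Ka × Kb = Kw, so Kb = Kw/Ka = 1.0 × 10⁻¹⁴ / 4.29e-07 = 2.33e-08.

K_b = 2.33e-08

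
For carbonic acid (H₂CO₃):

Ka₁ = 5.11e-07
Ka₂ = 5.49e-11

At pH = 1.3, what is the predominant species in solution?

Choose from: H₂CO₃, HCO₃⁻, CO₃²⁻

pKa₁ = 6.29, pKa₂ = 10.26. For a polyprotic acid the predominant species crosses at each pKa: below pKa_n the protonated form dominates, above it the deprotonated form does. At pH = 1.3, the predominant species is H₂CO₃.

H₂CO₃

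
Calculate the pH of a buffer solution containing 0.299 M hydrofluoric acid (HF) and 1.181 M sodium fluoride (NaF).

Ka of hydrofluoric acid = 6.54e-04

pKa = -log(6.54e-04) = 3.18. pH = pKa + log([A⁻]/[HA]) = 3.18 + log(1.181/0.299)

pH = 3.78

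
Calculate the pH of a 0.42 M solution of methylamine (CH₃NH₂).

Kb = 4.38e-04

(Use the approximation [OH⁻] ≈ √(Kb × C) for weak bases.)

[OH⁻] = √(Kb × C) = √(4.38e-04 × 0.42) = 1.3563e-02. pOH = 1.87, pH = 14 - pOH

pH = 12.13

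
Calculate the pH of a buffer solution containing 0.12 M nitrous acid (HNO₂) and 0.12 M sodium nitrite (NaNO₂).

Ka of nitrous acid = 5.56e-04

pKa = -log(5.56e-04) = 3.25. pH = pKa + log([A⁻]/[HA]) = 3.25 + log(0.12/0.12)

pH = 3.25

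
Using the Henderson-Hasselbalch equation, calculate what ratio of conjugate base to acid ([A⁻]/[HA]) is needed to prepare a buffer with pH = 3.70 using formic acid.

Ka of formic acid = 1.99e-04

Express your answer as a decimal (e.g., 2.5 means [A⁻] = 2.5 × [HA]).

pKa = -log(1.99e-04) = 3.7011. pH = pKa + log([A⁻]/[HA]), so log([A⁻]/[HA]) = pH − pKa = 3.70 − 3.7011 = -0.0011. [A⁻]/[HA] = 10^(-0.0011) = 0.997

[A⁻]/[HA] = 0.997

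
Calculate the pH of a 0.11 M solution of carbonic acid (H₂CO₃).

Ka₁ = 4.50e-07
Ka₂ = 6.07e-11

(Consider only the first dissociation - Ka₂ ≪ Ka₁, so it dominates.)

First dissociation dominates. From Ka₁ = [H⁺][HA⁻]/[H₂A], x² + Ka₁·x − Ka₁·C = 0 with C = 0.11 M and Ka₁ = 4.50e-07. Solving: [H⁺] = (−Ka₁ + √(Ka₁² + 4·Ka₁·C)) / 2 = 2.2226e-04 M. pH = -log(2.2226e-04) = 3.65.

pH = 3.65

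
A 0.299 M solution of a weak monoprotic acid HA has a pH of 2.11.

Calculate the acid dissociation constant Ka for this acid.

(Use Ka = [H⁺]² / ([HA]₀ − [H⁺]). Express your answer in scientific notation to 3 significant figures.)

[H⁺] = 10^(−pH) = 10^(−2.11) = 7.762e-03 M. For HA ⇌ H⁺ + A⁻, Ka = [H⁺][A⁻]/[HA] = [H⁺]² / ([HA]₀ − [H⁺]) = (7.762e-03)² / (0.299 − 7.762e-03) = 2.07e-04.

K_a = 2.07e-04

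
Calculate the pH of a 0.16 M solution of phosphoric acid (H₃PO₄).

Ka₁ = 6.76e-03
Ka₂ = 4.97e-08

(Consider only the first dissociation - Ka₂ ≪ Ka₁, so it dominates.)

First dissociation dominates. From Ka₁ = [H⁺][HA⁻]/[H₂A], x² + Ka₁·x − Ka₁·C = 0 with C = 0.16 M and Ka₁ = 6.76e-03. Solving: [H⁺] = (−Ka₁ + √(Ka₁² + 4·Ka₁·C)) / 2 = 2.9681e-02 M. pH = -log(2.9681e-02) = 1.53.

pH = 1.53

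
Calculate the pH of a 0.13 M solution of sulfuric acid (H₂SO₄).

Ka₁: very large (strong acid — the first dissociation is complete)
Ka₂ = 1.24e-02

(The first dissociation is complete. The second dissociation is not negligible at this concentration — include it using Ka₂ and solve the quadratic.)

First dissociation is complete: [H⁺]₀ = [HSO₄⁻]₀ = C = 0.13 M. Second dissociation HSO₄⁻ ⇌ H⁺ + SO₄²⁻: let x = [SO₄²⁻]. Ka₂ = (C + x)·x / (C − x) = 1.24e-02 → x² + (C + Ka₂)·x − Ka₂·C = 0 → x² + 0.14240·x − 1.612e-03 = 0. x = (−0.14240 + √(0.14240² + 4 × 1.612e-03)) / 2 = 1.0540e-02 M. [H⁺] = C + x = 0.13 + 1.0540e-02 = 1.4054e-01 M. pH = -log(1.4054e-01) = 0.85.

pH = 0.85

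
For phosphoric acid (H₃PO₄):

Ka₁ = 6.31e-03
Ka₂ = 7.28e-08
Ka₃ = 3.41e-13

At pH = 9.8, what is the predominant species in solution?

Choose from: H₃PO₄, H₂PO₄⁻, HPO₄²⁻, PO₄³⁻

pKa₁ = 2.20, pKa₂ = 7.14, pKa₃ = 12.47. For a polyprotic acid the predominant species crosses at each pKa: below pKa_n the protonated form dominates, above it the deprotonated form does. At pH = 9.8, the predominant species is HPO₄²⁻.

HPO₄²⁻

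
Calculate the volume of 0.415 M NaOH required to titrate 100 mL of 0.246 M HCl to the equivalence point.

At equivalence: moles acid = moles base. moles HCl = 0.246 × 100/1000 = 0.0246 mol. V_base = moles / 0.415 × 1000 = 59.3 mL.

V_{base} = 59.3 mL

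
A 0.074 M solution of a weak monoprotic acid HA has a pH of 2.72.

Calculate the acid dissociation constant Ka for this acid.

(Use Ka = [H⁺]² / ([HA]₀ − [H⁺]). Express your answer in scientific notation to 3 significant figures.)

[H⁺] = 10^(−pH) = 10^(−2.72) = 1.905e-03 M. For HA ⇌ H⁺ + A⁻, Ka = [H⁺][A⁻]/[HA] = [H⁺]² / ([HA]₀ − [H⁺]) = (1.905e-03)² / (0.074 − 1.905e-03) = 5.04e-05.

K_a = 5.04e-05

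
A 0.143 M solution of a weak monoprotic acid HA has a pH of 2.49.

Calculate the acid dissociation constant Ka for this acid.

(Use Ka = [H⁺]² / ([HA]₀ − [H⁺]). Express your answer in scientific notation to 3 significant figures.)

[H⁺] = 10^(−pH) = 10^(−2.49) = 3.236e-03 M. For HA ⇌ H⁺ + A⁻, Ka = [H⁺][A⁻]/[HA] = [H⁺]² / ([HA]₀ − [H⁺]) = (3.236e-03)² / (0.143 − 3.236e-03) = 7.49e-05.

K_a = 7.49e-05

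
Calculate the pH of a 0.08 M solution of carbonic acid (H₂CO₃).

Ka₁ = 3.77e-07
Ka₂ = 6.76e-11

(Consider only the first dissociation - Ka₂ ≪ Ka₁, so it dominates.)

First dissociation dominates. From Ka₁ = [H⁺][HA⁻]/[H₂A], x² + Ka₁·x − Ka₁·C = 0 with C = 0.08 M and Ka₁ = 3.77e-07. Solving: [H⁺] = (−Ka₁ + √(Ka₁² + 4·Ka₁·C)) / 2 = 1.7348e-04 M. pH = -log(1.7348e-04) = 3.76.

pH = 3.76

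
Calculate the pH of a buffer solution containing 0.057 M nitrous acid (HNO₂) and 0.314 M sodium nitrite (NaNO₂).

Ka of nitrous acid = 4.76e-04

pKa = -log(4.76e-04) = 3.32. pH = pKa + log([A⁻]/[HA]) = 3.32 + log(0.314/0.057)

pH = 4.06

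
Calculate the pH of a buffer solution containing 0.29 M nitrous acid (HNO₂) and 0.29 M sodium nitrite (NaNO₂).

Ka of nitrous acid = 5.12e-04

pKa = -log(5.12e-04) = 3.29. pH = pKa + log([A⁻]/[HA]) = 3.29 + log(0.29/0.29)

pH = 3.29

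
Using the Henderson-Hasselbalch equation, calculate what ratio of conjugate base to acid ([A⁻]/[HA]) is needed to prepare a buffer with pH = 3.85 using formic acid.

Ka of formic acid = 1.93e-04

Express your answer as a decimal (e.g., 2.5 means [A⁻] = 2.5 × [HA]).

pKa = -log(1.93e-04) = 3.7144. pH = pKa + log([A⁻]/[HA]), so log([A⁻]/[HA]) = pH − pKa = 3.85 − 3.7144 = 0.1356. [A⁻]/[HA] = 10^(0.1356) = 1.37

[A⁻]/[HA] = 1.37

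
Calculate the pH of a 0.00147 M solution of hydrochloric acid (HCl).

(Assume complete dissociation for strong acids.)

[H⁺] = 0.00147 M for strong acid. pH = -log[H⁺] = -log(0.00147)

pH = 2.83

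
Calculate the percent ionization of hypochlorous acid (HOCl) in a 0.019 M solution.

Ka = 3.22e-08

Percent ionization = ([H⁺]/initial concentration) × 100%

Using Ka equilibrium: x² + Ka×x - Ka×C = 0. Solving: [H⁺] = 2.4718e-05. Percent = (2.4718e-05/0.019) × 100

Percent ionization = 0.13%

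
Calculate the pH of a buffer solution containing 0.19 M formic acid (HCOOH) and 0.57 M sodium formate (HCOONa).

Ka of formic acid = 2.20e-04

pKa = -log(2.20e-04) = 3.66. pH = pKa + log([A⁻]/[HA]) = 3.66 + log(0.57/0.19)

pH = 4.13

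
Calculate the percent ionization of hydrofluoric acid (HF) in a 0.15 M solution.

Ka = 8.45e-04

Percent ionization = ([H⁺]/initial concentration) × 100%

Using Ka equilibrium: x² + Ka×x - Ka×C = 0. Solving: [H⁺] = 1.0844e-02. Percent = (1.0844e-02/0.15) × 100

Percent ionization = 7.23%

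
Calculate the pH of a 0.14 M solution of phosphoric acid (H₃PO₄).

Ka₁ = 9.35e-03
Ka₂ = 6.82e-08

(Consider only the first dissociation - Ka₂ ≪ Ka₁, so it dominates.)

First dissociation dominates. From Ka₁ = [H⁺][HA⁻]/[H₂A], x² + Ka₁·x − Ka₁·C = 0 with C = 0.14 M and Ka₁ = 9.35e-03. Solving: [H⁺] = (−Ka₁ + √(Ka₁² + 4·Ka₁·C)) / 2 = 3.1806e-02 M. pH = -log(3.1806e-02) = 1.50.

pH = 1.50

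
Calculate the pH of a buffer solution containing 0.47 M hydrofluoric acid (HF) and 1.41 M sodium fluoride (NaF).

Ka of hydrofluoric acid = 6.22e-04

pKa = -log(6.22e-04) = 3.21. pH = pKa + log([A⁻]/[HA]) = 3.21 + log(1.41/0.47)

pH = 3.68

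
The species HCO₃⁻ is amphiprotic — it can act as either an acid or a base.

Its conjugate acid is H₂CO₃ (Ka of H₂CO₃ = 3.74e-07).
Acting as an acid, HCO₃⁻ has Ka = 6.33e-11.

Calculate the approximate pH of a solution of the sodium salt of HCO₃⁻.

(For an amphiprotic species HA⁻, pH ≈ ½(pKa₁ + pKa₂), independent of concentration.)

pKa₁ = -log(3.74e-07) = 6.43; pKa₂ = -log(6.33e-11) = 10.20. For an amphiprotic species, pH ≈ ½(pKa₁ + pKa₂) = ½(6.43 + 10.20) = 8.31.

pH = 8.31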